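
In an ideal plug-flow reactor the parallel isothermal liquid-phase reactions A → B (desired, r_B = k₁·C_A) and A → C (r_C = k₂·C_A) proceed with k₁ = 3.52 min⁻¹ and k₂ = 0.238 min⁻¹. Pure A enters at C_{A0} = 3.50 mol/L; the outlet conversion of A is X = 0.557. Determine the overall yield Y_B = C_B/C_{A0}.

0.522

C_A = C_{A0}(1−X) = 1.550 mol/L.
Both paths are first order in A, so the instantaneous fraction to B is constant: dC_B/d(−C_A) = k₁/(k₁+k₂) = 0.9367.
C_B = 0.9367·(C_{A0}−C_A) = 0.9367×1.950 = 1.83 mol/L.
Y_B = C_B/C_{A0} = 1.826/3.50 = 0.522.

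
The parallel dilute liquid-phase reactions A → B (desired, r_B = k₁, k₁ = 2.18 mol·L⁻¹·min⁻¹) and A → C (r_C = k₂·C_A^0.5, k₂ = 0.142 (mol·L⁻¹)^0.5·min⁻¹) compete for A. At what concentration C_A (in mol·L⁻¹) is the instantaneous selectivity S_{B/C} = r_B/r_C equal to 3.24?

22.5 mol·L⁻¹

S_{B/C} = (k₁/k₂)·C_A^-0.5 ⇒ C_A = (S·k₂/k₁)^(-2).
= (3.24×0.142/2.18)^(-2) = (0.2110)^(-2) = 22.5 mol·L⁻¹.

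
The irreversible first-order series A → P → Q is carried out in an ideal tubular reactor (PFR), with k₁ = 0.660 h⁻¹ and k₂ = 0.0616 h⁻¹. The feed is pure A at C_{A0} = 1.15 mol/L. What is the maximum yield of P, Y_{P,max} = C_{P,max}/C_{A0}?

Evaluating C_P at τ_opt = ln(k₂/k₁)/(k₂−k₁) gives C_{P,max}/C_{A0} = (k₁/k₂)^[k₂/(k₂−k₁)].
= (0.660/0.0616)^(0.0616/(0.0616−0.660)) = (10.71)^(-0.1029) = 0.7834.

0.783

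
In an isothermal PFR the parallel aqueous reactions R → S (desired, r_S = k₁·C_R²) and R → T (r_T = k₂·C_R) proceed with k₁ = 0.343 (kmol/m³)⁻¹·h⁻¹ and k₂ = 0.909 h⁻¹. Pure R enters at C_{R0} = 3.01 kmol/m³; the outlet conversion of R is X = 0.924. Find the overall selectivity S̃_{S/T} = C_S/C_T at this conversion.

0.552

C_R = C_{R0}(1−X) = 0.2288 kmol/m³.
Along a PFR/batch, dC_T/dC_R = −r_T/(r_S+r_T) = −k₂/(k₂+k₁·C_R).
Integrating from C_{R0} to C_R: C_T = (0.909/0.343)·ln[(0.909+0.343·3.01)/(0.909+0.343·0.229)] = 2.650·ln(1.941/0.9875) = 1.792 kmol/m³.
Then C_S = (C_{R0}−C_R) − C_T = 2.781 − 1.792 = 0.9896 kmol/m³.
S̃_{S/T} = C_S/C_T = 0.9896/1.792 = 0.552.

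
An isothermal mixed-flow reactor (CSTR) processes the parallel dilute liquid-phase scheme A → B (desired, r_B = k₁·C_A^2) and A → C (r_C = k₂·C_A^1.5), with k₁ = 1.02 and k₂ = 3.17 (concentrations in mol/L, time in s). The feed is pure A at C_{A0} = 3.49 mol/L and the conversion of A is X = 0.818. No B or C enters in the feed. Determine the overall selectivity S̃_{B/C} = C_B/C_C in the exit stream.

Exit C_A = C_{A0}(1−X) = 3.49×0.182 = 0.6352 mol/L.
A CSTR operates uniformly at the exit composition, giving r_B = 0.4115 and r_C = 1.605 (each k·C_A^n at C_A = 0.6352).
Overall selectivity = C_B/C_C = r_Bτ/(r_Cτ) = r_B/r_C = 0.256.

0.256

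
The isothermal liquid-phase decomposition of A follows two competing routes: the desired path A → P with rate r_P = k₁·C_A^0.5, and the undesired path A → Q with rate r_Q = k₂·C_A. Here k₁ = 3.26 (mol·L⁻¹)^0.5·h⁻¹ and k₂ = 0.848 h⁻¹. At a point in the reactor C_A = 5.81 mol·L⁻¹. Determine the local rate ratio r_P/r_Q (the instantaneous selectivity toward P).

S_{P/Q} = r_P/r_Q = (k₁·C_A^0.5)/(k₂·C_A) = (k₁/k₂)·C_A^-0.5.
= (3.26×5.810^0.5) / (0.848×5.810) = 7.858/4.927 = 1.59.
The undesired path is higher order in A, so low C_A (CSTR or dilute feed) favours P.

1.59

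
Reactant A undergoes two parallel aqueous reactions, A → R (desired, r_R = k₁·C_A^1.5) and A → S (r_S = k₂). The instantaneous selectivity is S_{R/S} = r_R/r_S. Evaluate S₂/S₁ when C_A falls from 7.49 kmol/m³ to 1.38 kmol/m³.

0.0791

S_{R/S} = (k₁/k₂)·C_A^1.5, so S₂/S₁ = (C_{A,2}/C_{A,1})^1.5.
= (1.38/7.49)^1.5 = (0.1842)^1.5 = 0.0791.
Selectivity toward R falls as C_A falls — high-concentration operation is favoured.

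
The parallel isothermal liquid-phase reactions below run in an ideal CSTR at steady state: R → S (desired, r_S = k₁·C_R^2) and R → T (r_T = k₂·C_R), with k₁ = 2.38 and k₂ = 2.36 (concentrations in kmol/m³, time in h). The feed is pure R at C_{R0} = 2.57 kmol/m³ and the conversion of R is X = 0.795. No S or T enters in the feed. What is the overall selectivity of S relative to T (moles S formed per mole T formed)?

0.531

Exit C_R = C_{R0}(1−X) = 2.57×0.205 = 0.5268 kmol/m³.
A CSTR operates uniformly at the exit composition, giving r_S = 0.6606 and r_T = 1.243 (each k·C_R^n at C_R = 0.5268).
Overall selectivity = C_S/C_T = r_Sτ/(r_Tτ) = r_S/r_T = 0.531.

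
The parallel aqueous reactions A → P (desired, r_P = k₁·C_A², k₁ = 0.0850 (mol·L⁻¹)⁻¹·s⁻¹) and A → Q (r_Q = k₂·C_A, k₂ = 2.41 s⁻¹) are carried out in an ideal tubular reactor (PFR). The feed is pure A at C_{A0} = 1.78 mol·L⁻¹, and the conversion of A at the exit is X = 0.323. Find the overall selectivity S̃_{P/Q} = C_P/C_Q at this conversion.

C_A = C_{A0}(1−X) = 1.205 mol·L⁻¹.
Along a PFR/batch, dC_Q/dC_A = −r_Q/(r_P+r_Q) = −k₂/(k₂+k₁·C_A).
Integrating from C_{A0} to C_A: C_Q = (2.41/0.0850)·ln[(2.41+0.0850·1.78)/(2.41+0.0850·1.21)] = 28.35·ln(2.561/2.512) = 0.5462 mol·L⁻¹.
Then C_P = (C_{A0}−C_A) − C_Q = 0.5749 − 0.5462 = 0.02874 mol·L⁻¹.
S̃_{P/Q} = C_P/C_Q = 0.02874/0.5462 = 0.0526.

0.0526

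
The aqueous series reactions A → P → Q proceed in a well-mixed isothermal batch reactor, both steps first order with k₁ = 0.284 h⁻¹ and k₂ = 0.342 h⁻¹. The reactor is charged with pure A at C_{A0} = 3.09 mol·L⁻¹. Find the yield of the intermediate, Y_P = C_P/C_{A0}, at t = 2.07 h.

The intermediate concentration in a first-order A→B→C sequence is C_P = k₁C_{A0}(e^(−k₁t) − e^(−k₂t))/(k₂−k₁).
e^(−k₁t) = e^(−0.284×2.07) = e^(−0.5879) = 0.5555; e^(−k₂t) = e^(−0.7079) = 0.4927.
C_P = 0.284×3.09/(0.342−0.284) × (0.5555−0.4927) = 15.13×0.06285 = 0.9509 mol·L⁻¹.
Y_P = C_P/C_{A0} = 0.9509/3.09 = 0.308.

0.308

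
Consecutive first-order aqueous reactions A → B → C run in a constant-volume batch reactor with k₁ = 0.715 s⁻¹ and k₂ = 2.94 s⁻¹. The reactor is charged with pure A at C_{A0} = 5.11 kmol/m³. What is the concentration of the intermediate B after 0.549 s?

0.782 kmol/m³

Solving the coupled first-order balances gives C_B(t) = [k₁/(k₂−k₁)]·C_{A0}·(e^(−k₁t) − e^(−k₂t)).
e^(−k₁t) = e^(−0.715×0.549) = e^(−0.3925) = 0.6753; e^(−k₂t) = e^(−1.614) = 0.1991.
C_B = 0.715×5.11/(2.94−0.715) × (0.6753−0.1991) = 1.642×0.4763 = 0.7821 kmol/m³.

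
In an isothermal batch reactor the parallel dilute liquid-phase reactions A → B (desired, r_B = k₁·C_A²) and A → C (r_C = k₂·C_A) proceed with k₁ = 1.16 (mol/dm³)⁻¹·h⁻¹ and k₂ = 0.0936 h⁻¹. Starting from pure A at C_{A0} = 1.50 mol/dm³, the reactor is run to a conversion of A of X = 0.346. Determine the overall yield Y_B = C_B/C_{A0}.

0.325

C_A = C_{A0}(1−X) = 0.9810 mol/dm³.
Along a PFR/batch, dC_C/dC_A = −r_C/(r_B+r_C) = −k₂/(k₂+k₁·C_A).
Integrating from C_{A0} to C_A: C_C = (0.0936/1.16)·ln[(0.0936+1.16·1.50)/(0.0936+1.16·0.981)] = 0.08069·ln(1.834/1.232) = 0.03211 mol/dm³.
Then C_B = (C_{A0}−C_A) − C_C = 0.5190 − 0.03211 = 0.4869 mol/dm³.
Y_B = C_B/C_{A0} = 0.4869/1.50 = 0.325.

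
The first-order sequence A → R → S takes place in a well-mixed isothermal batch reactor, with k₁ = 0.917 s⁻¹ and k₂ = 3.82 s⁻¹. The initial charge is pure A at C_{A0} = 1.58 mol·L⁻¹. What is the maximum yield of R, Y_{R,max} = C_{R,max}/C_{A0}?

Evaluating C_R at t_opt = ln(k₂/k₁)/(k₂−k₁) gives C_{R,max}/C_{A0} = (k₁/k₂)^[k₂/(k₂−k₁)].
= (0.917/3.82)^(3.82/(3.82−0.917)) = (0.2401)^(1.316) = 0.1530.

0.153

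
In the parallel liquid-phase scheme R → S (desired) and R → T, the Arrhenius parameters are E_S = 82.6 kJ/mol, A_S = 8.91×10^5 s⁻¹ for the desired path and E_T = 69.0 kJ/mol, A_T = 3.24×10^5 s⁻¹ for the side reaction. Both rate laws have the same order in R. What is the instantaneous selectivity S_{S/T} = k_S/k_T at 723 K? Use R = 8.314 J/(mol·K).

0.286

k_S/k_T = (A_S/A_T)·exp[−(E_S−E_T)/(RT)] = (A_S/A_T)·exp[(E_T−E_S)/(RT)].
(E_T−E_S)/(RT) = (69.0−82.6)×10³/(8.314×723) = -13600/6011 = -2.263.
k_S/k_T = (8.91×10^5/3.24×10^5)·exp(-2.263) = 2.750 × 0.1041 = 0.286.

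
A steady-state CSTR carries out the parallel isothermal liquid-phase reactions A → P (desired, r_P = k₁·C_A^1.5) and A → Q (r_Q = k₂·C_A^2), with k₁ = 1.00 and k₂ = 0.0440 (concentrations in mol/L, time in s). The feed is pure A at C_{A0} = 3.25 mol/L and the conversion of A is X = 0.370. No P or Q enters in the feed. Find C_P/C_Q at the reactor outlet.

15.9

Exit C_A = C_{A0}(1−X) = 3.25×0.630 = 2.047 mol/L.
Rates in a CSTR are evaluated at the outlet concentration: r_P = 1.00×2.047^1.5 = 2.930, r_Q = 0.0440×2.047^2 = 0.1845.
Overall selectivity = C_P/C_Q = r_Pτ/(r_Qτ) = r_P/r_Q = 15.9.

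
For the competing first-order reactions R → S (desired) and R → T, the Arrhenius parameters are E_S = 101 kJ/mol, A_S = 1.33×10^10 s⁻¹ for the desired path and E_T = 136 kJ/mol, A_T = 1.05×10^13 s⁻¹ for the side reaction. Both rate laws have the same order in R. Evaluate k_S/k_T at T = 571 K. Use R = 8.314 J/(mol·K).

2.02

With equal orders, S_{S/T} = k_S/k_T = (A_S/A_T)·exp[(E_T−E_S)/(RT)].
(E_T−E_S)/(RT) = (136−101)×10³/(8.314×571) = 35000/4747 = 7.373.
k_S/k_T = (1.33×10^10/1.05×10^13)·exp(7.373) = 0.001267 × 1592 = 2.02.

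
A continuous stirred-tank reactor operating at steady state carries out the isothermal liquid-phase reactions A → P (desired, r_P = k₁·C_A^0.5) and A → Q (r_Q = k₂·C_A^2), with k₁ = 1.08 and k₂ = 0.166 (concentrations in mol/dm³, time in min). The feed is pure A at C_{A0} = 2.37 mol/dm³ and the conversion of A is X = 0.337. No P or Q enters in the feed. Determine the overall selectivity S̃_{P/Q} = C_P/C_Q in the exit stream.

3.30

Exit C_A = C_{A0}(1−X) = 2.37×0.663 = 1.571 mol/dm³.
Rates in a CSTR are evaluated at the outlet concentration: r_P = 1.08×1.571^0.5 = 1.354, r_Q = 0.166×1.571^2 = 0.4099.
Overall selectivity = C_P/C_Q = r_Pτ/(r_Qτ) = r_P/r_Q = 3.30.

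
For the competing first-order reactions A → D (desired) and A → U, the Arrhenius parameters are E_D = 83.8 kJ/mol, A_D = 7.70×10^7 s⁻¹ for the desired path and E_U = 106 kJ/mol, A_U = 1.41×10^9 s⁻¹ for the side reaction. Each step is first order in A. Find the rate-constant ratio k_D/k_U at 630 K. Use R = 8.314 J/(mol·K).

Since both paths have the same order in A, the concentration cancels and S_{D/U} = k_D/k_U = (A_D/A_U)·exp[(E_U−E_D)/(RT)].
(E_U−E_D)/(RT) = (106−83.8)×10³/(8.314×630) = 22200/5238 = 4.238.
k_D/k_U = (7.70×10^7/1.41×10^9)·exp(4.238) = 0.05461 × 69.30 = 3.78.

3.78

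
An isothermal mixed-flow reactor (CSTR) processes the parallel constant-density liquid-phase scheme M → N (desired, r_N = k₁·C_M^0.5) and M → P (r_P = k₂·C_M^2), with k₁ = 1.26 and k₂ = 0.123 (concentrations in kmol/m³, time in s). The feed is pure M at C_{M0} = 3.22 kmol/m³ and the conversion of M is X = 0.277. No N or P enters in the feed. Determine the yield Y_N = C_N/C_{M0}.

0.206

Exit C_M = C_{M0}(1−X) = 3.22×0.723 = 2.328 kmol/m³.
In a CSTR the entire volume is at exit conditions, so r_N = 1.26×2.328^0.5 = 1.923 and r_P = 0.123×2.328^2 = 0.6666.
Fraction of consumed M going to N: r_N/(r_N+r_P) = 0.7425.
C_N = 0.7425·C_{M0}·X = 0.7425×3.22×0.277 = 0.662 kmol/m³; Y_N = C_N/C_{M0} = 0.206.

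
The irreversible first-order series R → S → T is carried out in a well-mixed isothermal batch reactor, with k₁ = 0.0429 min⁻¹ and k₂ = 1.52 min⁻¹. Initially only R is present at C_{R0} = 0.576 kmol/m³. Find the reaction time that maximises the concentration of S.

The intermediate peaks when r₁ = r₂, i.e. k₁e^(−k₁t) = k₂e^(−k₂t), giving t_opt = ln(k₂/k₁)/(k₂−k₁).
= ln(1.52/0.0429)/(1.52−0.0429) = ln(35.43)/1.477 = 3.568/1.477 = 2.42 min.

2.42 min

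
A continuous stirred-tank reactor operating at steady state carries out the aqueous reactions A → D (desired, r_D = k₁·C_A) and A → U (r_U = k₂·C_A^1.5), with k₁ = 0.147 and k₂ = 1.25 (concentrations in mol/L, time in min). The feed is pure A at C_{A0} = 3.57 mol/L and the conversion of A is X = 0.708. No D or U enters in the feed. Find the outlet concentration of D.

0.261 mol/L

Exit C_A = C_{A0}(1−X) = 3.57×0.292 = 1.042 mol/L.
A CSTR operates uniformly at the exit composition, giving r_D = 0.1532 and r_U = 1.330 (each k·C_A^n at C_A = 1.042).
Fraction of consumed A going to D: r_D/(r_D+r_U) = 0.1033.
C_D = 0.1033·C_{A0}·X = 0.1033×3.57×0.708 = 0.261 mol/L.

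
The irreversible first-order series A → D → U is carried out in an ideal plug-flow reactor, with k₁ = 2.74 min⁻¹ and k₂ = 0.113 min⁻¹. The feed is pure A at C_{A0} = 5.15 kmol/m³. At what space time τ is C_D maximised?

1.21 min

For first-order series the maximum of C_D occurs at τ_opt = ln(k₂/k₁)/(k₂−k₁).
= ln(0.113/2.74)/(0.113−2.74) = ln(0.04124)/-2.627 = -3.188/-2.627 = 1.21 min.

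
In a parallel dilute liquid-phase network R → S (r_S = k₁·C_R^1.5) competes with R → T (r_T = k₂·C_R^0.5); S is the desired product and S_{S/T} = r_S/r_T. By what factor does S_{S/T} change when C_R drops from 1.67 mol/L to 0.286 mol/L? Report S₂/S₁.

S_{S/T} = (k₁/k₂)·C_R, so S₂/S₁ = (C_{R,2}/C_{R,1}).
= 0.286/1.67 = 0.171.

0.171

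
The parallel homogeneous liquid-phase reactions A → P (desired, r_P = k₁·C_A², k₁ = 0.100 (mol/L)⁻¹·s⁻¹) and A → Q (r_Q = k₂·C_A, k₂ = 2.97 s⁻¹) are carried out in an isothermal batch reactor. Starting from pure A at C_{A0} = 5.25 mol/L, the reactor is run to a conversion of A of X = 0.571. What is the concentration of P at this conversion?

C_A = C_{A0}(1−X) = 2.252 mol/L.
Along a PFR/batch, dC_Q/dC_A = −r_Q/(r_P+r_Q) = −k₂/(k₂+k₁·C_A).
Integrating from C_{A0} to C_A: C_Q = (2.97/0.100)·ln[(2.97+0.100·5.25)/(2.97+0.100·2.25)] = 29.70·ln(3.495/3.195) = 2.663 mol/L.
Then C_P = (C_{A0}−C_A) − C_Q = 2.998 − 2.663 = 0.3344 mol/L.

0.334 mol/L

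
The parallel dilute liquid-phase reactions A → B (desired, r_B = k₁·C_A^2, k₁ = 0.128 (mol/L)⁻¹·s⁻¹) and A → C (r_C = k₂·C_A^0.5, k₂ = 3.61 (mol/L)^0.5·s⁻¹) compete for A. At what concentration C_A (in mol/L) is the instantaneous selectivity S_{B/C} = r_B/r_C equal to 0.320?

4.33 mol/L

S_{B/C} = (k₁/k₂)·C_A^1.5 ⇒ C_A = (S·k₂/k₁)^(1/1.5).
= (0.320×3.61/0.128)^(0.6667) = (9.025)^(0.6667) = 4.33 mol/L.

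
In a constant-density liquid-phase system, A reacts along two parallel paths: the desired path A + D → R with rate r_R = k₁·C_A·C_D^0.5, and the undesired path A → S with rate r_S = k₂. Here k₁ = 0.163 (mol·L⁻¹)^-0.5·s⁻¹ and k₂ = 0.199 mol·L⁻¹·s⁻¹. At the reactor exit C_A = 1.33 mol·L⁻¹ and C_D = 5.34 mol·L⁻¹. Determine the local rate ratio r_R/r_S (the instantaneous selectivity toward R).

S_{R/S} = r_R/r_S = (k₁·C_A·C_D^0.5)/(k₂) = (k₁/k₂)·C_A·C_D^0.5.
= (0.163×1.330×5.340^0.5) / (0.199) = 0.5010/0.1990 = 2.52.

2.52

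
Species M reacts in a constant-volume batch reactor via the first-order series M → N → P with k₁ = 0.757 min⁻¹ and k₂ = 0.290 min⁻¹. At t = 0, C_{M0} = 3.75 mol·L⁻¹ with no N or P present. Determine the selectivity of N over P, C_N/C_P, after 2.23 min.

Solving the coupled first-order balances gives C_N(t) = [k₁/(k₂−k₁)]·C_{M0}·(e^(−k₁t) − e^(−k₂t)).
e^(−k₁t) = e^(−0.757×2.23) = e^(−1.688) = 0.1849; e^(−k₂t) = e^(−0.6467) = 0.5238.
C_N = 0.757×3.75/(0.290−0.757) × (0.1849−0.5238) = (-6.079)×(-0.3389) = 2.060 mol·L⁻¹.
C_M = C_{M0}e^(−k₁t) = 0.6933 mol·L⁻¹, so C_P = C_{M0}−C_M−C_N = 0.9967 mol·L⁻¹; C_N/C_P = 2.07.

2.07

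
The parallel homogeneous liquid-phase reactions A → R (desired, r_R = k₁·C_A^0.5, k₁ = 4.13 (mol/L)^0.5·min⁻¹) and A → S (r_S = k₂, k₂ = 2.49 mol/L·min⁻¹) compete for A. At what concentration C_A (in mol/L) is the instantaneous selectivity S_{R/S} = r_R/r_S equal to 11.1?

44.8 mol/L

S_{R/S} = (k₁/k₂)·C_A^0.5 ⇒ C_A = (S·k₂/k₁)^(2).
= (11.1×2.49/4.13)^(2) = (6.692)^(2) = 44.8 mol/L.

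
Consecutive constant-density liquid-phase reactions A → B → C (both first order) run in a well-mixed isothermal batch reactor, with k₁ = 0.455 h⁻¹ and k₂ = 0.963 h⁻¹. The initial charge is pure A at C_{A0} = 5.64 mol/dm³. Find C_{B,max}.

For a first-order series the maximum intermediate yield is C_{B,max}/C_{A0} = (k₁/k₂)^[k₂/(k₂−k₁)].
= (0.455/0.963)^(0.963/(0.963−0.455)) = (0.4725)^(1.896) = 0.2414.
C_{B,max} = 0.2414×5.64 = 1.36 mol/dm³.

1.36 mol/dm³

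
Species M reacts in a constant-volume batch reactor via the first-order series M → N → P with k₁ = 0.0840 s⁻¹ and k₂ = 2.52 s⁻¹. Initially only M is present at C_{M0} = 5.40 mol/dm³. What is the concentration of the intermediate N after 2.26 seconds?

For first-order series with pure M initially, C_N(t) = k₁C_{M0}/(k₂−k₁)·(e^(−k₁t) − e^(−k₂t)).
e^(−k₁t) = e^(−0.0840×2.26) = e^(−0.1898) = 0.8271; e^(−k₂t) = e^(−5.695) = 0.003362.
C_N = 0.0840×5.40/(2.52−0.0840) × (0.8271−0.003362) = 0.1862×0.8237 = 0.1534 mol/dm³.

0.153 mol/dm³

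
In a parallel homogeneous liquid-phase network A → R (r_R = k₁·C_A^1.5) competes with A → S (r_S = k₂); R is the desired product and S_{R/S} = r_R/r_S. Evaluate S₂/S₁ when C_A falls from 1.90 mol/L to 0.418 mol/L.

S_{R/S} = (k₁/k₂)·C_A^1.5, so S₂/S₁ = (C_{A,2}/C_{A,1})^1.5.
= (0.418/1.90)^1.5 = (0.2200)^1.5 = 0.103.

0.103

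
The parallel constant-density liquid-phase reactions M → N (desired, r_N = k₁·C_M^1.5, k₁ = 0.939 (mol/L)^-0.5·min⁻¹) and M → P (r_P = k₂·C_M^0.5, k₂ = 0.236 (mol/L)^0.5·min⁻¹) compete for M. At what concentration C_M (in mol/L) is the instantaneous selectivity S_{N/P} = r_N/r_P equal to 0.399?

S_{N/P} = (k₁/k₂)·C_M ⇒ C_M = S·k₂/k₁.
= 0.399×0.236/0.939 = 0.100 mol/L.

0.100 mol/L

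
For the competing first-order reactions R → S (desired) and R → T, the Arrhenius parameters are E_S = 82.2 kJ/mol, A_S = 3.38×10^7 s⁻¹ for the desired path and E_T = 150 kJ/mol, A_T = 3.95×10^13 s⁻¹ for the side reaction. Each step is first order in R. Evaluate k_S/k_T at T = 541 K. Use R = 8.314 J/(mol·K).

k_S/k_T = (A_S/A_T)·exp[−(E_S−E_T)/(RT)] = (A_S/A_T)·exp[(E_T−E_S)/(RT)].
(E_T−E_S)/(RT) = (150−82.2)×10³/(8.314×541) = 67800/4498 = 15.07.
k_S/k_T = (3.38×10^7/3.95×10^13)·exp(15.07) = 8.557×10^-7 × 3.519×10^6 = 3.01.
Since E_S < E_T, lowering the temperature improves selectivity toward S.

3.01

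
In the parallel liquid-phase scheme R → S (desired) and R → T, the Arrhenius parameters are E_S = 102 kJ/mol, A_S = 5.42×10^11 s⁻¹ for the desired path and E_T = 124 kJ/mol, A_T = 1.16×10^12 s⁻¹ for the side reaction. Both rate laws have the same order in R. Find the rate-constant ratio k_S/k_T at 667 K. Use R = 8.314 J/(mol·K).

24.7

k_S/k_T = (A_S/A_T)·exp[−(E_S−E_T)/(RT)] = (A_S/A_T)·exp[(E_T−E_S)/(RT)].
(E_T−E_S)/(RT) = (124−102)×10³/(8.314×667) = 22000/5545 = 3.967.
k_S/k_T = (5.42×10^11/1.16×10^12)·exp(3.967) = 0.4672 × 52.84 = 24.7.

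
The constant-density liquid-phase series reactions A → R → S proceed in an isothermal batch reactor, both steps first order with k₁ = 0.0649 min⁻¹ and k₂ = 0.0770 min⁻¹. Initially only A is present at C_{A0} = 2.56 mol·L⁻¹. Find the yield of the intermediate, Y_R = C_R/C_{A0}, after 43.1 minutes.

For first-order series with pure A initially, C_R(t) = k₁C_{A0}/(k₂−k₁)·(e^(−k₁t) − e^(−k₂t)).
e^(−k₁t) = e^(−0.0649×43.1) = e^(−2.797) = 0.06098; e^(−k₂t) = e^(−3.319) = 0.03620.
C_R = 0.0649×2.56/(0.0770−0.0649) × (0.06098−0.03620) = 13.73×0.02478 = 0.3403 mol·L⁻¹.
Y_R = C_R/C_{A0} = 0.3403/2.56 = 0.133.

0.133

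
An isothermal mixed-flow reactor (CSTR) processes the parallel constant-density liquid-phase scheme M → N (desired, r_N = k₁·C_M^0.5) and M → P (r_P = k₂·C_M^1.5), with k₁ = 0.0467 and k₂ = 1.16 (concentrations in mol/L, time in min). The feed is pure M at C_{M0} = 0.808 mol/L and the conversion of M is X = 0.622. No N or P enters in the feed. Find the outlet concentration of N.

0.0585 mol/L

Exit C_M = C_{M0}(1−X) = 0.808×0.378 = 0.3054 mol/L.
In a CSTR the entire volume is at exit conditions, so r_N = 0.0467×0.3054^0.5 = 0.02581 and r_P = 1.16×0.3054^1.5 = 0.1958.
Fraction of consumed M going to N: r_N/(r_N+r_P) = 0.1165.
C_N = 0.1165·C_{M0}·X = 0.1165×0.808×0.622 = 0.0585 mol/L.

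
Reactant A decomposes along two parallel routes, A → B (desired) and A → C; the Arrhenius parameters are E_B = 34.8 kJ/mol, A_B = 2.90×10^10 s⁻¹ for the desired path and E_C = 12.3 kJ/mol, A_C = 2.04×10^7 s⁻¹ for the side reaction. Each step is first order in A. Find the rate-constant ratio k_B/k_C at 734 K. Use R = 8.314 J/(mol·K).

With equal orders, S_{B/C} = k_B/k_C = (A_B/A_C)·exp[(E_C−E_B)/(RT)].
(E_C−E_B)/(RT) = (12.3−34.8)×10³/(8.314×734) = -22500/6102 = -3.687.
k_B/k_C = (2.90×10^10/2.04×10^7)·exp(-3.687) = 1422 × 0.02505 = 35.6.
Since E_B > E_C, raising the temperature improves selectivity toward B.

35.6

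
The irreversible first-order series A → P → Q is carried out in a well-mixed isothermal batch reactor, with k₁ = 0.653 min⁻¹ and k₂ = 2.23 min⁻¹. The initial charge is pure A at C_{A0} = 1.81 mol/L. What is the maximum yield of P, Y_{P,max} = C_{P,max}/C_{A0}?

At the optimum, C_{P,max}/C_{A0} = (k₁/k₂)^[k₂/(k₂−k₁)].
= (0.653/2.23)^(2.23/(2.23−0.653)) = (0.2928)^(1.414) = 0.1761.

0.176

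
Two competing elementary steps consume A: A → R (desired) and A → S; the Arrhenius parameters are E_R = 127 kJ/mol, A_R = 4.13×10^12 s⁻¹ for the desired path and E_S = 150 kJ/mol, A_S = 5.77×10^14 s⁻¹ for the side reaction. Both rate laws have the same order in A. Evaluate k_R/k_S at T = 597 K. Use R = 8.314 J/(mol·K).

With equal orders, S_{R/S} = k_R/k_S = (A_R/A_S)·exp[(E_S−E_R)/(RT)].
(E_S−E_R)/(RT) = (150−127)×10³/(8.314×597) = 23000/4963 = 4.634.
k_R/k_S = (4.13×10^12/5.77×10^14)·exp(4.634) = 0.007158 × 102.9 = 0.737.

0.737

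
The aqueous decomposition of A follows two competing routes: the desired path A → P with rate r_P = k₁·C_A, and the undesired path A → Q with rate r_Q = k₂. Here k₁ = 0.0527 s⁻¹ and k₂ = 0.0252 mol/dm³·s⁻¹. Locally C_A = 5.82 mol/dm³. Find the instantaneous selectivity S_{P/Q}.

S_{P/Q} = r_P/r_Q = (k₁·C_A)/(k₂) = (k₁/k₂)·C_A.
= (0.0527×5.820) / (0.0252) = 0.3067/0.02520 = 12.2.

12.2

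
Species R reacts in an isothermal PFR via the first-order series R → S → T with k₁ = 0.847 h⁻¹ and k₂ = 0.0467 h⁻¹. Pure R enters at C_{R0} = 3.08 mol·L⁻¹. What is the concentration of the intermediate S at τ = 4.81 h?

2.55 mol·L⁻¹

Solving the coupled first-order balances gives C_S(τ) = [k₁/(k₂−k₁)]·C_{R0}·(e^(−k₁τ) − e^(−k₂τ)).
e^(−k₁τ) = e^(−0.847×4.81) = e^(−4.074) = 0.01701; e^(−k₂τ) = e^(−0.2246) = 0.7988.
C_S = 0.847×3.08/(0.0467−0.847) × (0.01701−0.7988) = (-3.260)×(-0.7818) = 2.548 mol·L⁻¹.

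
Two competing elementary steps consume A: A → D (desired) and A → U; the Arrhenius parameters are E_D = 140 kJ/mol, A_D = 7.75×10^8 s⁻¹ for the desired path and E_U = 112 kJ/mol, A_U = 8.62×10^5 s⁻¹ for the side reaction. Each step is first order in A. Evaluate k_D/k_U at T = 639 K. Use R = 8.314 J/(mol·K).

k_D/k_U = (A_D/A_U)·exp[−(E_D−E_U)/(RT)] = (A_D/A_U)·exp[(E_U−E_D)/(RT)].
(E_U−E_D)/(RT) = (112−140)×10³/(8.314×639) = -28000/5313 = -5.270.
k_D/k_U = (7.75×10^8/8.62×10^5)·exp(-5.270) = 899.1 × 0.005141 = 4.62.
Since E_D > E_U, raising the temperature improves selectivity toward D.

4.62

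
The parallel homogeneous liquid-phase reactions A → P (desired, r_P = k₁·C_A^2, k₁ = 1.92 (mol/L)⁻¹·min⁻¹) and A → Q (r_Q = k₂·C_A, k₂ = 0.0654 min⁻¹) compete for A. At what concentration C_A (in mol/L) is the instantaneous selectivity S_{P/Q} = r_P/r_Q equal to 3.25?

S_{P/Q} = (k₁/k₂)·C_A ⇒ C_A = S·k₂/k₁.
= 3.25×0.0654/1.92 = 0.111 mol/L.

0.111 mol/L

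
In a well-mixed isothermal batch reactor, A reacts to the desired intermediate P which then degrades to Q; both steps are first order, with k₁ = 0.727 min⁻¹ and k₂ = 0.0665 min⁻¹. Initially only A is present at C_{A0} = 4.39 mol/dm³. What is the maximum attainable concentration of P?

3.45 mol/dm³

At the optimum, C_{P,max}/C_{A0} = (k₁/k₂)^[k₂/(k₂−k₁)].
= (0.727/0.0665)^(0.0665/(0.0665−0.727)) = (10.93)^(-0.1007) = 0.7860.
C_{P,max} = 0.7860×4.39 = 3.45 mol/dm³.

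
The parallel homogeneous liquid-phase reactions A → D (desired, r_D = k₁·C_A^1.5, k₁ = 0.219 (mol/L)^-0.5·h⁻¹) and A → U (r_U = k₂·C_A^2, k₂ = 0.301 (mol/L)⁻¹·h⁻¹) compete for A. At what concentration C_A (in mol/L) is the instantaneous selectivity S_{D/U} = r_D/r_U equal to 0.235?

S_{D/U} = (k₁/k₂)·C_A^-0.5 ⇒ C_A = (S·k₂/k₁)^(-2).
= (0.235×0.301/0.219)^(-2) = (0.3230)^(-2) = 9.59 mol/L.

9.59 mol/L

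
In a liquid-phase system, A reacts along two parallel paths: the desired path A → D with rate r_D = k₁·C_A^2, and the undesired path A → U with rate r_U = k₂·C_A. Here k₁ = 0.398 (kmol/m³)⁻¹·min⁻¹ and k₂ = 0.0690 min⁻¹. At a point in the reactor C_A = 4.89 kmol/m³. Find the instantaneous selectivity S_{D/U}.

S_{D/U} = r_D/r_U = (k₁·C_A^2)/(k₂·C_A) = (k₁/k₂)·C_A.
= (0.398×4.890^2) / (0.0690×4.890) = 9.517/0.3374 = 28.2.
Since the desired path is higher order in A, keeping C_A high (PFR or concentrated feed) favours D.

28.2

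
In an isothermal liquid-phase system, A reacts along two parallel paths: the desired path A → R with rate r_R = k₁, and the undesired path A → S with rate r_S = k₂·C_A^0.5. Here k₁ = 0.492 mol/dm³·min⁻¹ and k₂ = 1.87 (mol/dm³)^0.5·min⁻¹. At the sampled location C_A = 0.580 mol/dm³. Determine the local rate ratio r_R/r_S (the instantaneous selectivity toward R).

S_{R/S} = r_R/r_S = (k₁)/(k₂·C_A^0.5) = (k₁/k₂)·C_A^-0.5.
= (0.492) / (1.87×0.5800^0.5) = 0.4920/1.424 = 0.345.
The undesired path is higher order in A, so low C_A (CSTR or dilute feed) favours R.

0.345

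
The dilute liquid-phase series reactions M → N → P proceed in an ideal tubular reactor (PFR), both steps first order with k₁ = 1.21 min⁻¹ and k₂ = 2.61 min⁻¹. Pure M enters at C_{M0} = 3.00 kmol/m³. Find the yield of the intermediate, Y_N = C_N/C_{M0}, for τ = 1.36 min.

The intermediate concentration in a first-order A→B→C sequence is C_N = k₁C_{M0}(e^(−k₁τ) − e^(−k₂τ))/(k₂−k₁).
e^(−k₁τ) = e^(−1.21×1.36) = e^(−1.646) = 0.1929; e^(−k₂τ) = e^(−3.550) = 0.02874.
C_N = 1.21×3.00/(2.61−1.21) × (0.1929−0.02874) = 2.593×0.1642 = 0.4256 kmol/m³.
Y_N = C_N/C_{M0} = 0.4256/3.00 = 0.142.

0.142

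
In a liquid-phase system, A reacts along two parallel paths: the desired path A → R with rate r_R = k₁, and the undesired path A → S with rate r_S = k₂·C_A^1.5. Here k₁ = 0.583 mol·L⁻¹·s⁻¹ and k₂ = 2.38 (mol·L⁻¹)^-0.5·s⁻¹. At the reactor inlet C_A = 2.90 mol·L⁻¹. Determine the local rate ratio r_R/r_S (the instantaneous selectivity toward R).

0.0496

S_{R/S} = r_R/r_S = (k₁)/(k₂·C_A^1.5) = (k₁/k₂)·C_A^-1.5.
= (0.583) / (2.38×2.900^1.5) = 0.5830/11.75 = 0.0496.
The undesired path is higher order in A, so low C_A (CSTR or dilute feed) favours R.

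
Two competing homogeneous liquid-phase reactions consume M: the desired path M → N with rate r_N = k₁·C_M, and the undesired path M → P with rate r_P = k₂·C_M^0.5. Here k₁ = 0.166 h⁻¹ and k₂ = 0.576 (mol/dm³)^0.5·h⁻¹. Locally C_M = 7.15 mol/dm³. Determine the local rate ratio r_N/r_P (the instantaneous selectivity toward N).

0.771

S_{N/P} = r_N/r_P = (k₁·C_M)/(k₂·C_M^0.5) = (k₁/k₂)·C_M^0.5.
= (0.166×7.150) / (0.576×7.150^0.5) = 1.187/1.540 = 0.771.
Since the desired path is higher order in M, keeping C_M high (PFR or concentrated feed) favours N.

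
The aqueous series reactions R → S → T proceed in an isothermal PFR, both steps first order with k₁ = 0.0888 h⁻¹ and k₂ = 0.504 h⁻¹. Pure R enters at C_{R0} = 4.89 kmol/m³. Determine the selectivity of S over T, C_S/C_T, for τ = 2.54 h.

1.23

For first-order series with pure R initially, C_S(τ) = k₁C_{R0}/(k₂−k₁)·(e^(−k₁τ) − e^(−k₂τ)).
e^(−k₁τ) = e^(−0.0888×2.54) = e^(−0.2256) = 0.7981; e^(−k₂τ) = e^(−1.280) = 0.2780.
C_S = 0.0888×4.89/(0.504−0.0888) × (0.7981−0.2780) = 1.046×0.5201 = 0.5439 kmol/m³.
C_R = C_{R0}e^(−k₁τ) = 3.903 kmol/m³, so C_T = C_{R0}−C_R−C_S = 0.4435 kmol/m³; C_S/C_T = 1.23.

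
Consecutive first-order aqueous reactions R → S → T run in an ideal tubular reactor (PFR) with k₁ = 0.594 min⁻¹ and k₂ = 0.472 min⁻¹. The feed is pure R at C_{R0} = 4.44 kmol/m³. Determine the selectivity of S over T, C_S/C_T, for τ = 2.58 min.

Solving the coupled first-order balances gives C_S(τ) = [k₁/(k₂−k₁)]·C_{R0}·(e^(−k₁τ) − e^(−k₂τ)).
e^(−k₁τ) = e^(−0.594×2.58) = e^(−1.533) = 0.2160; e^(−k₂τ) = e^(−1.218) = 0.2959.
C_S = 0.594×4.44/(0.472−0.594) × (0.2160−0.2959) = (-21.62)×(-0.07990) = 1.727 kmol/m³.
C_R = C_{R0}e^(−k₁τ) = 0.9590 kmol/m³, so C_T = C_{R0}−C_R−C_S = 1.754 kmol/m³; C_S/C_T = 0.985.

0.985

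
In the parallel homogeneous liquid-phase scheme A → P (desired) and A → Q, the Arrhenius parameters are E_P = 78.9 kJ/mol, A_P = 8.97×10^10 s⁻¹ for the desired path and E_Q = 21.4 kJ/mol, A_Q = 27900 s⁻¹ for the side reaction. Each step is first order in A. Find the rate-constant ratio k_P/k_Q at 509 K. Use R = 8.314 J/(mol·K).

Since both paths have the same order in A, the concentration cancels and S_{P/Q} = k_P/k_Q = (A_P/A_Q)·exp[(E_Q−E_P)/(RT)].
(E_Q−E_P)/(RT) = (21.4−78.9)×10³/(8.314×509) = -57500/4232 = -13.59.
k_P/k_Q = (8.97×10^10/27900)·exp(-13.59) = 3.215×10^6 × 1.256×10^-6 = 4.04.

4.04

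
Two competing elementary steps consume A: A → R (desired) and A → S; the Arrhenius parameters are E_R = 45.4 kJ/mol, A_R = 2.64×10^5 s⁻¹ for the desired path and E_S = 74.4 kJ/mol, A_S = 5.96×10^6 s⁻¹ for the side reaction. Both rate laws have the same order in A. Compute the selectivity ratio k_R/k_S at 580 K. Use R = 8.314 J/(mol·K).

18.1

Since both paths have the same order in A, the concentration cancels and S_{R/S} = k_R/k_S = (A_R/A_S)·exp[(E_S−E_R)/(RT)].
(E_S−E_R)/(RT) = (74.4−45.4)×10³/(8.314×580) = 29000/4822 = 6.014.
k_R/k_S = (2.64×10^5/5.96×10^6)·exp(6.014) = 0.04430 × 409.1 = 18.1.
Since E_R < E_S, lowering the temperature improves selectivity toward R.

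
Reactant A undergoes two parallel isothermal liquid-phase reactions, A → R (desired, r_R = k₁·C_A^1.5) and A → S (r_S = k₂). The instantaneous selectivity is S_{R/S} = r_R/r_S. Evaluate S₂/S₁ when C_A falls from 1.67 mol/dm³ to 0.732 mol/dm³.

S_{R/S} = (k₁/k₂)·C_A^1.5, so S₂/S₁ = (C_{A,2}/C_{A,1})^1.5.
= (0.732/1.67)^1.5 = (0.4383)^1.5 = 0.290.
Selectivity toward R falls as C_A falls — high-concentration operation is favoured.

0.290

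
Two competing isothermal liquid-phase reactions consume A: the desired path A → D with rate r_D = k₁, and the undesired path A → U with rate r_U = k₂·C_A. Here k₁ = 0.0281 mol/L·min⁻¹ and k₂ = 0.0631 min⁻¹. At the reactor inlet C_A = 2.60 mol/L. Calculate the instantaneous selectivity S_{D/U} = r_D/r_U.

S_{D/U} = r_D/r_U = (k₁)/(k₂·C_A) = (k₁/k₂)·C_A⁻¹.
= (0.0281) / (0.0631×2.600) = 0.02810/0.1641 = 0.171.
The undesired path is higher order in A, so low C_A (CSTR or dilute feed) favours D.

0.171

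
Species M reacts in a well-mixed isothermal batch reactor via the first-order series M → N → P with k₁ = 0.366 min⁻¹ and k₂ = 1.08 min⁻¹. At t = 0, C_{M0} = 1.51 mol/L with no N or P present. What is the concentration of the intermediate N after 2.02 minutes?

0.282 mol/L

For first-order series with pure M initially, C_N(t) = k₁C_{M0}/(k₂−k₁)·(e^(−k₁t) − e^(−k₂t)).
e^(−k₁t) = e^(−0.366×2.02) = e^(−0.7393) = 0.4774; e^(−k₂t) = e^(−2.182) = 0.1129.
C_N = 0.366×1.51/(1.08−0.366) × (0.4774−0.1129) = 0.7740×0.3646 = 0.2822 mol/L.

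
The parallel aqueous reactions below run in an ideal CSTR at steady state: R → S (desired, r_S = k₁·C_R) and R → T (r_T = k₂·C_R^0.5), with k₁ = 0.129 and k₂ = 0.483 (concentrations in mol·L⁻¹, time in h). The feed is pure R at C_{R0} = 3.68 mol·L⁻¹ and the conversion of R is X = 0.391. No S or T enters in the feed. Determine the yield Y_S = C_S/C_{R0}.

Exit C_R = C_{R0}(1−X) = 3.68×0.609 = 2.241 mol·L⁻¹.
In a CSTR the entire volume is at exit conditions, so r_S = 0.129×2.241 = 0.2891 and r_T = 0.483×2.241^0.5 = 0.7231.
Fraction of consumed R going to S: r_S/(r_S+r_T) = 0.2856.
C_S = 0.2856·C_{R0}·X = 0.2856×3.68×0.391 = 0.411 mol·L⁻¹; Y_S = C_S/C_{R0} = 0.112.

0.112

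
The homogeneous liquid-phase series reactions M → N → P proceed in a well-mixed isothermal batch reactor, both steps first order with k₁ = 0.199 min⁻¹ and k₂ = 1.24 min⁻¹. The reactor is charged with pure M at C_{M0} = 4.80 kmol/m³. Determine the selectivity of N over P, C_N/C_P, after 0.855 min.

1.55

Solving the coupled first-order balances gives C_N(t) = [k₁/(k₂−k₁)]·C_{M0}·(e^(−k₁t) − e^(−k₂t)).
e^(−k₁t) = e^(−0.199×0.855) = e^(−0.1701) = 0.8435; e^(−k₂t) = e^(−1.060) = 0.3464.
C_N = 0.199×4.80/(1.24−0.199) × (0.8435−0.3464) = 0.9176×0.4972 = 0.4562 kmol/m³.
C_M = C_{M0}e^(−k₁t) = 4.049 kmol/m³, so C_P = C_{M0}−C_M−C_N = 0.2948 kmol/m³; C_N/C_P = 1.55.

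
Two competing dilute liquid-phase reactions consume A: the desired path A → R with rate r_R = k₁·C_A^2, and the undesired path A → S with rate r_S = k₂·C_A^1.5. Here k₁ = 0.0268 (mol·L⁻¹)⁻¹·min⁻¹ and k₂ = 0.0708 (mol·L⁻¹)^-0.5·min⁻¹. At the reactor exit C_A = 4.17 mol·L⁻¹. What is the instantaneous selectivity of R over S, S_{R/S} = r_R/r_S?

0.773

S_{R/S} = r_R/r_S = (k₁·C_A^2)/(k₂·C_A^1.5) = (k₁/k₂)·C_A^0.5.
= (0.0268×4.170^2) / (0.0708×4.170^1.5) = 0.4660/0.6029 = 0.773.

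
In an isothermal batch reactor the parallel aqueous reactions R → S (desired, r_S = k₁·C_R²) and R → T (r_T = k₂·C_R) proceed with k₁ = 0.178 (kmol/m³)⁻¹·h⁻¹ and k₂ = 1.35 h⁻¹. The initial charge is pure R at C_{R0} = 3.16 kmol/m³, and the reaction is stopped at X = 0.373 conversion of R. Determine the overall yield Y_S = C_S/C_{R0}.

C_R = C_{R0}(1−X) = 1.981 kmol/m³.
Along a PFR/batch, dC_T/dC_R = −r_T/(r_S+r_T) = −k₂/(k₂+k₁·C_R).
Integrating from C_{R0} to C_R: C_T = (1.35/0.178)·ln[(1.35+0.178·3.16)/(1.35+0.178·1.98)] = 7.584·ln(1.912/1.703) = 0.8813 kmol/m³.
Then C_S = (C_{R0}−C_R) − C_T = 1.179 − 0.8813 = 0.2974 kmol/m³.
Y_S = C_S/C_{R0} = 0.2974/3.16 = 0.0941.

0.0941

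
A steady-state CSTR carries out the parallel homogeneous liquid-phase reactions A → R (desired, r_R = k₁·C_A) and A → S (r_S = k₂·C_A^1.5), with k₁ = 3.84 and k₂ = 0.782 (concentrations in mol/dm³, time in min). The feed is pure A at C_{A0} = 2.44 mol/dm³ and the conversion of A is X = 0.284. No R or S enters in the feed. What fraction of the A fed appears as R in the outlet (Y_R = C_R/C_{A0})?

0.224

Exit C_A = C_{A0}(1−X) = 2.44×0.716 = 1.747 mol/dm³.
Rates in a CSTR are evaluated at the outlet concentration: r_R = 3.84×1.747 = 6.709, r_S = 0.782×1.747^1.5 = 1.806.
Fraction of consumed A going to R: r_R/(r_R+r_S) = 0.7879.
C_R = 0.7879·C_{A0}·X = 0.7879×2.44×0.284 = 0.546 mol/dm³; Y_R = C_R/C_{A0} = 0.224.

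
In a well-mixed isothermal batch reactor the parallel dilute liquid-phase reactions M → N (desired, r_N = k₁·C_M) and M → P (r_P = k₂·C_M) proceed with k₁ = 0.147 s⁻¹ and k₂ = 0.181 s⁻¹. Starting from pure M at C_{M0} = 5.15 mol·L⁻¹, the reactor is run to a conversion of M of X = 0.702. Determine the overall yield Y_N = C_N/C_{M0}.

0.315

C_M = C_{M0}(1−X) = 1.535 mol·L⁻¹.
Both paths are first order in M, so the instantaneous fraction to N is constant: dC_N/d(−C_M) = k₁/(k₁+k₂) = 0.4482.
C_N = 0.4482·(C_{M0}−C_M) = 0.4482×3.615 = 1.62 mol·L⁻¹.
Y_N = C_N/C_{M0} = 1.620/5.15 = 0.315.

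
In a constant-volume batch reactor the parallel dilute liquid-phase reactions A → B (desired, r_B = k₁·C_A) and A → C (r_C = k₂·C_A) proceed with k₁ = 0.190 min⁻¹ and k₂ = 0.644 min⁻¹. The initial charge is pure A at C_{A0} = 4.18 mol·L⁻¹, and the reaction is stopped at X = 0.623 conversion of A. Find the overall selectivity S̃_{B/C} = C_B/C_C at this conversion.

0.295

C_A = C_{A0}(1−X) = 1.576 mol·L⁻¹.
Both paths are first order in A, so the instantaneous fraction to B is constant: dC_B/d(−C_A) = k₁/(k₁+k₂) = 0.2278.
C_B = 0.2278·(C_{A0}−C_A) = 0.2278×2.604 = 0.593 mol·L⁻¹.
C_C = (C_{A0}−C_A)−C_B = 2.011 mol·L⁻¹; S̃_{B/C} = 0.5933/2.011 = 0.295.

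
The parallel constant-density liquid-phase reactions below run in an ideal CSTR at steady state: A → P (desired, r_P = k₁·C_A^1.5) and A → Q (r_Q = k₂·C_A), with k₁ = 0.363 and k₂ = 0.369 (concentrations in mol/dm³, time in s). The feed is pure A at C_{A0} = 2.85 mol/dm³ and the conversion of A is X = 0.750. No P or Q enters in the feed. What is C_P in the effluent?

Exit C_A = C_{A0}(1−X) = 2.85×0.250 = 0.7125 mol/dm³.
In a CSTR the entire volume is at exit conditions, so r_P = 0.363×0.7125^1.5 = 0.2183 and r_Q = 0.369×0.7125 = 0.2629.
Fraction of consumed A going to P: r_P/(r_P+r_Q) = 0.4537.
C_P = 0.4537·C_{A0}·X = 0.4537×2.85×0.750 = 0.970 mol/dm³.

0.970 mol/dm³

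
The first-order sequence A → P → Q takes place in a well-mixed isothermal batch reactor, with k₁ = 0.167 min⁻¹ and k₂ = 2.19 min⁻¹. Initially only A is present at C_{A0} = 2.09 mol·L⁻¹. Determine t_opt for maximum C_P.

For first-order series the maximum of C_P occurs at t_opt = ln(k₂/k₁)/(k₂−k₁).
= ln(2.19/0.167)/(2.19−0.167) = ln(13.11)/2.023 = 2.574/2.023 = 1.27 min.

1.27 min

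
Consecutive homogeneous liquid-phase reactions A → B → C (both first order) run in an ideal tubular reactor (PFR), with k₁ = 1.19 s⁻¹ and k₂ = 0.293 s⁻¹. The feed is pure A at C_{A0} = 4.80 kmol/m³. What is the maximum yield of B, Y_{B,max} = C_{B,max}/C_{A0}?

For a first-order series the maximum intermediate yield is C_{B,max}/C_{A0} = (k₁/k₂)^[k₂/(k₂−k₁)].
= (1.19/0.293)^(0.293/(0.293−1.19)) = (4.061)^(-0.3266) = 0.6327.

0.633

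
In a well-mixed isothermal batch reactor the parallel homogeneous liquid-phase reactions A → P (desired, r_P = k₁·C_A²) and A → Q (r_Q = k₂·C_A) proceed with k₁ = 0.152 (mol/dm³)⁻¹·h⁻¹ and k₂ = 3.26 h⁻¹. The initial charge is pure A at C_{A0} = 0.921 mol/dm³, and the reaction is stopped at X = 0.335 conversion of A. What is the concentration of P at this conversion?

0.0106 mol/dm³

C_A = C_{A0}(1−X) = 0.6125 mol/dm³.
Along a PFR/batch, dC_Q/dC_A = −r_Q/(r_P+r_Q) = −k₂/(k₂+k₁·C_A).
Integrating from C_{A0} to C_A: C_Q = (3.26/0.152)·ln[(3.26+0.152·0.921)/(3.26+0.152·0.612)] = 21.45·ln(3.400/3.353) = 0.2979 mol/dm³.
Then C_P = (C_{A0}−C_A) − C_Q = 0.3085 − 0.2979 = 0.01064 mol/dm³.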